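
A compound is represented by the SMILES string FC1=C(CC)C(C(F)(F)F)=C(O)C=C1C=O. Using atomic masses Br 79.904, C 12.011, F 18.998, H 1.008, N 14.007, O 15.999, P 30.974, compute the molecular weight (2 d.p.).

First, the molecular formula is C10H8F4O2 (counting implicit H from valence).
  C: 10 × 12.011 = 120.110
  F: 4 × 18.998 = 75.992
  H: 8 × 1.008 = 8.064
  O: 2 × 15.999 = 31.998
Sum: 10×12.011 + 4×18.998 + 8×1.008 + 2×15.999 = 236.164 → 236.16 g/mol.

236.16 g/mol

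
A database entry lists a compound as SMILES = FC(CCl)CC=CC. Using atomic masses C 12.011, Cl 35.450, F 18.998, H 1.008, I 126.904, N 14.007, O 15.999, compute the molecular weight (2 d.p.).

136.59 g/mol

First, the molecular formula is C6H10ClF (counting implicit H from valence).
  C: 6 × 12.011 = 72.066
  Cl: 1 × 35.450 = 35.450
  F: 1 × 18.998 = 18.998
  H: 10 × 1.008 = 10.080
Sum: 6×12.011 + 1×35.450 + 1×18.998 + 10×1.008 = 136.594 → 136.59 g/mol.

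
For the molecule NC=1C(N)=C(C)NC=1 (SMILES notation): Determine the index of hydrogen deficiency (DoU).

Degree of unsaturation = (number of rings) + (number of π bonds).
Ring closures in the SMILES: 1.
π bonds: 2 double bonds (each 1 DoU) → 2 DoU from unsaturation.
Total DoU = 1 + 2 = 3.

3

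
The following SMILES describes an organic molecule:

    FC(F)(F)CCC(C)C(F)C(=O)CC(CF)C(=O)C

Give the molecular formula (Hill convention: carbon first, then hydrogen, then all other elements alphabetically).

C12H17F5O2

Walk through each heavy atom and fill implicit hydrogens from standard valence (C 4, N 3, O 2, S 2, halogen 1):
  atom 1: F (halogen, monovalent) → 0 H
  atom 2: C, bond orders sum to 4 (valence 4) → 0 H
  atom 3: F (halogen, monovalent) → 0 H
  atom 4: F (halogen, monovalent) → 0 H
  atom 5: C, bond orders sum to 2 (valence 4) → 2 H
  atom 6: C, bond orders sum to 2 (valence 4) → 2 H
  atom 7: C, bond orders sum to 3 (valence 4) → 1 H
  atom 8: C, bond orders sum to 1 (valence 4) → 3 H
  atom 9: C, bond orders sum to 3 (valence 4) → 1 H
  atom 10: F (halogen, monovalent) → 0 H
  atom 11: C, bond orders sum to 4 (valence 4) → 0 H
  atom 12: O, bond orders sum to 2 (valence 2) → 0 H
  atom 13: C, bond orders sum to 2 (valence 4) → 2 H
  atom 14: C, bond orders sum to 3 (valence 4) → 1 H
  atom 15: C, bond orders sum to 2 (valence 4) → 2 H
  atom 16: F (halogen, monovalent) → 0 H
  atom 17: C, bond orders sum to 4 (valence 4) → 0 H
  atom 18: O, bond orders sum to 2 (valence 2) → 0 H
  atom 19: C, bond orders sum to 1 (valence 4) → 3 H
Totals → C:12, H:17, F:5, O:2.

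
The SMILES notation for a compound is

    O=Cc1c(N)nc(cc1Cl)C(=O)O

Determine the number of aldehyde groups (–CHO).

1

The aldehyde motif appears at heavy-atom position 2 in the SMILES.
Other groups present: 1 carboxylic acid, 1 primary amine.
Aldehyde count: 1.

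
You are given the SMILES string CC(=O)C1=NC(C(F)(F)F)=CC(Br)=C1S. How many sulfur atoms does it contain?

1

Scan the SMILES for S atoms (remember two-letter symbols like Cl and Br are single atoms).
Sulfur count: 1.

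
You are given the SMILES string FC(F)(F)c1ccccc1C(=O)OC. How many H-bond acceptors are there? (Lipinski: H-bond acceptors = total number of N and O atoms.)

N atoms: 0; O atoms: 2.
Lipinski HBA = 0 + 2 = 2.

2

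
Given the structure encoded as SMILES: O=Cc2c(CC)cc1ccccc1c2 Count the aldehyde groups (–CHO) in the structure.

The aldehyde motif appears at heavy-atom position 2 in the SMILES.
Aldehyde count: 1.

1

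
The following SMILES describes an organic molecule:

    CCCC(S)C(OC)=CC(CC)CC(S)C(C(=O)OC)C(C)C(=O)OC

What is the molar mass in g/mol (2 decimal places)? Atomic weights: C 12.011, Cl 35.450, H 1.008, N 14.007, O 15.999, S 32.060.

First, the molecular formula is C19H34O5S2 (counting implicit H from valence).
  C: 19 × 12.011 = 228.209
  H: 34 × 1.008 = 34.272
  O: 5 × 15.999 = 79.995
  S: 2 × 32.060 = 64.120
Sum: 19×12.011 + 34×1.008 + 5×15.999 + 2×32.060 = 406.596 → 406.60 g/mol.

406.60 g/mol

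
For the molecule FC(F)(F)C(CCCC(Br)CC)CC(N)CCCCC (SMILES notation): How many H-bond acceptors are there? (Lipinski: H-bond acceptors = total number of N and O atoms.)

N atoms: 1; O atoms: 0.
Lipinski HBA = 1 + 0 = 1.

1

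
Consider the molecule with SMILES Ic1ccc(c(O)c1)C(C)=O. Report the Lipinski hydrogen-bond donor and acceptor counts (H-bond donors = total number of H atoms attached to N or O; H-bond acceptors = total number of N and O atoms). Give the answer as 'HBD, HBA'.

Donors: find every N or O and count the H atoms it carries.
  atom 7 (O): bond orders sum to 1 → 1 H
  atom 11 (O): bond orders sum to 2 → 0 H
Lipinski HBD = 1.
Acceptors: N atoms = 0, O atoms = 2 → HBA = 2.

1, 2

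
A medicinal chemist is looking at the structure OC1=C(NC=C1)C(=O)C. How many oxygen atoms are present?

2

Scan the SMILES for O atoms (remember two-letter symbols like Cl and Br are single atoms).
Oxygen count: 2.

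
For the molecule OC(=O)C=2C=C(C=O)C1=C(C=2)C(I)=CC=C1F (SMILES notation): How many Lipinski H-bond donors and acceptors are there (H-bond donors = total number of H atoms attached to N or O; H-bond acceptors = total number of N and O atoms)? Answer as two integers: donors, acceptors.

1, 3

Donors: find every N or O and count the H atoms it carries.
  atom 1 (O): bond orders sum to 1 → 1 H
  atom 3 (O): bond orders sum to 2 → 0 H
  atom 8 (O): bond orders sum to 2 → 0 H
Lipinski HBD = 1.
Acceptors: N atoms = 0, O atoms = 3 → HBA = 3.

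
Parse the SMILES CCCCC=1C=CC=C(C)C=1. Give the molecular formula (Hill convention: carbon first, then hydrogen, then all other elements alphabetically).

Walk through each heavy atom and fill implicit hydrogens from standard valence (C 4, N 3, O 2, S 2, halogen 1):
  atom 1: C, bond orders sum to 1 (valence 4) → 3 H
  atom 2: C, bond orders sum to 2 (valence 4) → 2 H
  atom 3: C, bond orders sum to 2 (valence 4) → 2 H
  atom 4: C, bond orders sum to 2 (valence 4) → 2 H
  atom 5: C, bond orders sum to 4 (valence 4) → 0 H
  atom 6: C, bond orders sum to 3 (valence 4) → 1 H
  atom 7: C, bond orders sum to 3 (valence 4) → 1 H
  atom 8: C, bond orders sum to 3 (valence 4) → 1 H
  atom 9: C, bond orders sum to 4 (valence 4) → 0 H
  atom 10: C, bond orders sum to 1 (valence 4) → 3 H
  atom 11: C, bond orders sum to 3 (valence 4) → 1 H
Totals → C:11, H:16.

C11H16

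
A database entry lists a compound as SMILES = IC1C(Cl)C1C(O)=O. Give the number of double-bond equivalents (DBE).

2

Molecular formula: C4H4ClIO2.
DoU = (2C + 2 + N − H − X) / 2, where X is the halogen count and O/S are ignored.
    = (2·4 + 2 + 0 − 4 − 2) / 2 = 4 / 2 = 2.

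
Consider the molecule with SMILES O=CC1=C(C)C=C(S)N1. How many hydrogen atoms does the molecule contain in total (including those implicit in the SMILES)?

Walk through each heavy atom and fill implicit hydrogens from standard valence (C 4, N 3, O 2, S 2, halogen 1):
  atom 1: O, bond orders sum to 2 (valence 2) → 0 H
  atom 2: C, bond orders sum to 3 (valence 4) → 1 H
  atom 3: C, bond orders sum to 4 (valence 4) → 0 H
  atom 4: C, bond orders sum to 4 (valence 4) → 0 H
  atom 5: C, bond orders sum to 1 (valence 4) → 3 H
  atom 6: C, bond orders sum to 3 (valence 4) → 1 H
  atom 7: C, bond orders sum to 4 (valence 4) → 0 H
  atom 8: S, bond orders sum to 1 (valence 2) → 1 H
  atom 9: N, bond orders sum to 2 (valence 3) → 1 H
Total hydrogens: 7.

7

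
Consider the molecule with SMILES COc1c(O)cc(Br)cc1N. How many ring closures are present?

1

In SMILES, each pair of matching ring-closure digits denotes one ring-closing bond; the number of such bonds equals the number of independent rings.
Ring-closure bonds here: 1.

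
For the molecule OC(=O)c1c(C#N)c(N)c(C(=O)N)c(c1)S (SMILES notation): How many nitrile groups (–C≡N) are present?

The nitrile motif appears at heavy-atom position 6 in the SMILES.
Other groups present: 1 amide, 1 carboxylic acid, 1 primary amine, 1 thiol.
Nitrile count: 1.

1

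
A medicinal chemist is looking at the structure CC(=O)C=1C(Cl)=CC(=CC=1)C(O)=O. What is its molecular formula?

C9H7ClO3

Walk through each heavy atom and fill implicit hydrogens from standard valence (C 4, N 3, O 2, S 2, halogen 1):
  atom 1: C, bond orders sum to 1 (valence 4) → 3 H
  atom 2: C, bond orders sum to 4 (valence 4) → 0 H
  atom 3: O, bond orders sum to 2 (valence 2) → 0 H
  atom 4: C, bond orders sum to 4 (valence 4) → 0 H
  atom 5: C, bond orders sum to 4 (valence 4) → 0 H
  atom 6: Cl (halogen, monovalent) → 0 H
  atom 7: C, bond orders sum to 3 (valence 4) → 1 H
  atom 8: C, bond orders sum to 4 (valence 4) → 0 H
  atom 9: C, bond orders sum to 3 (valence 4) → 1 H
  atom 10: C, bond orders sum to 3 (valence 4) → 1 H
  atom 11: C, bond orders sum to 4 (valence 4) → 0 H
  atom 12: O, bond orders sum to 1 (valence 2) → 1 H
  atom 13: O, bond orders sum to 2 (valence 2) → 0 H
Totals → C:9, H:7, Cl:1, O:3.
In Hill order: C9H7ClO3.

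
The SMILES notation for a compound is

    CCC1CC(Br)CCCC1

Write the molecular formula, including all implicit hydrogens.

C9H17Br

Walk through each heavy atom and fill implicit hydrogens from standard valence (C 4, N 3, O 2, S 2, halogen 1):
  atom 1: C, bond orders sum to 1 (valence 4) → 3 H
  atom 2: C, bond orders sum to 2 (valence 4) → 2 H
  atom 3: C, bond orders sum to 3 (valence 4) → 1 H
  atom 4: C, bond orders sum to 2 (valence 4) → 2 H
  atom 5: C, bond orders sum to 3 (valence 4) → 1 H
  atom 6: Br (halogen, monovalent) → 0 H
  atom 7: C, bond orders sum to 2 (valence 4) → 2 H
  atom 8: C, bond orders sum to 2 (valence 4) → 2 H
  atom 9: C, bond orders sum to 2 (valence 4) → 2 H
  atom 10: C, bond orders sum to 2 (valence 4) → 2 H
Totals → C:9, H:17, Br:1.
In Hill order: C9H17Br.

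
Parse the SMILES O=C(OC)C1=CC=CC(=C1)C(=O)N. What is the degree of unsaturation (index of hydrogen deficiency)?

6

Degree of unsaturation = (number of rings) + (number of π bonds).
Ring closures in the SMILES: 1.
π bonds: 5 double bonds (each 1 DoU) → 5 DoU from unsaturation.
Total DoU = 1 + 5 = 6.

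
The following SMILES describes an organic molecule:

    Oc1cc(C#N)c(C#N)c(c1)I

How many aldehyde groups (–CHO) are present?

0

Scan the SMILES for the aldehyde motif — none present.
Groups that are present: 1 hydroxyl, 2 nitrile.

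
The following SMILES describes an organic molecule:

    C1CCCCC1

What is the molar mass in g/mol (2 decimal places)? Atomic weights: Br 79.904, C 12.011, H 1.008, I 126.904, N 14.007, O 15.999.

First, the molecular formula is C6H12 (counting implicit H from valence).
  C: 6 × 12.011 = 72.066
  H: 12 × 1.008 = 12.096
Sum: 6×12.011 + 12×1.008 = 84.162 → 84.16 g/mol.

84.16 g/mol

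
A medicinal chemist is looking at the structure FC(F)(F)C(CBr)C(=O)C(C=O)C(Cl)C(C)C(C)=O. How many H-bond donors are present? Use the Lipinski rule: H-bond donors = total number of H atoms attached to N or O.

Donors: find every N or O and count the H atoms it carries.
  atom 9 (O): bond orders sum to 2 → 0 H
  atom 12 (O): bond orders sum to 2 → 0 H
  atom 19 (O): bond orders sum to 2 → 0 H
Lipinski HBD = 0.

0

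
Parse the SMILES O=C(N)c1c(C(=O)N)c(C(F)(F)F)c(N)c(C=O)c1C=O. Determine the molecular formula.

Walk through each heavy atom and fill implicit hydrogens from standard valence (C 4, N 3, O 2, S 2, halogen 1); for lowercase aromatic atoms, an aromatic c carries 1 H when it has two neighbours and 0 H with three, and aromatic n carries 0 H:
  atom 1: O, bond orders sum to 2 (valence 2) → 0 H
  atom 2: C, bond orders sum to 4 (valence 4) → 0 H
  atom 3: N, bond orders sum to 1 (valence 3) → 2 H
  atom 4: aromatic c, 3 neighbours → 0 H
  atom 5: aromatic c, 3 neighbours → 0 H
  atom 6: C, bond orders sum to 4 (valence 4) → 0 H
  atom 7: O, bond orders sum to 2 (valence 2) → 0 H
  atom 8: N, bond orders sum to 1 (valence 3) → 2 H
  atom 9: aromatic c, 3 neighbours → 0 H
  atom 10: C, bond orders sum to 4 (valence 4) → 0 H
  atom 11: F (halogen, monovalent) → 0 H
  atom 12: F (halogen, monovalent) → 0 H
  atom 13: F (halogen, monovalent) → 0 H
  atom 14: aromatic c, 3 neighbours → 0 H
  atom 15: N, bond orders sum to 1 (valence 3) → 2 H
  atom 16: aromatic c, 3 neighbours → 0 H
  atom 17: C, bond orders sum to 3 (valence 4) → 1 H
  atom 18: O, bond orders sum to 2 (valence 2) → 0 H
  atom 19: aromatic c, 3 neighbours → 0 H
  atom 20: C, bond orders sum to 3 (valence 4) → 1 H
  atom 21: O, bond orders sum to 2 (valence 2) → 0 H
Totals → C:11, H:8, F:3, N:3, O:4.

C11H8F3N3O4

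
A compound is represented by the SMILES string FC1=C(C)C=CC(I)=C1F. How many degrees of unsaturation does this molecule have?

Degree of unsaturation = (number of rings) + (number of π bonds).
Ring closures in the SMILES: 1.
π bonds: 3 double bonds (each 1 DoU) → 3 DoU from unsaturation.
Total DoU = 1 + 3 = 4.

4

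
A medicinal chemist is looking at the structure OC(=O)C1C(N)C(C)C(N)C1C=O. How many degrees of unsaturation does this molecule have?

Degree of unsaturation = (number of rings) + (number of π bonds).
Ring closures in the SMILES: 1.
π bonds: 2 double bonds (each 1 DoU) → 2 DoU from unsaturation.
Total DoU = 1 + 2 = 3.

3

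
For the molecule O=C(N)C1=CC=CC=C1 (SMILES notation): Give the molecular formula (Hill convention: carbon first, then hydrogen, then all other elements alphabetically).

Walk through each heavy atom and fill implicit hydrogens from standard valence (C 4, N 3, O 2, S 2, halogen 1):
  atom 1: O, bond orders sum to 2 (valence 2) → 0 H
  atom 2: C, bond orders sum to 4 (valence 4) → 0 H
  atom 3: N, bond orders sum to 1 (valence 3) → 2 H
  atom 4: C, bond orders sum to 4 (valence 4) → 0 H
  atom 5: C, bond orders sum to 3 (valence 4) → 1 H
  atom 6: C, bond orders sum to 3 (valence 4) → 1 H
  atom 7: C, bond orders sum to 3 (valence 4) → 1 H
  atom 8: C, bond orders sum to 3 (valence 4) → 1 H
  atom 9: C, bond orders sum to 3 (valence 4) → 1 H
Totals → C:7, H:7, N:1, O:1.

C7H7NO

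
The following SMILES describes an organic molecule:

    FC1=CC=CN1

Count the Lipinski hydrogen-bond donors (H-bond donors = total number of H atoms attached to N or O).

Donors: find every N or O and count the H atoms it carries.
  atom 6 (N): bond orders sum to 2 → 1 H
Lipinski HBD = 1.

1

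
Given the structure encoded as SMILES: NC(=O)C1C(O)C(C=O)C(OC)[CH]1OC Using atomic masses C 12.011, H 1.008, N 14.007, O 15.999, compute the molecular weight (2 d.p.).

First, the molecular formula is C9H15NO5 (counting implicit H from valence).
  C: 9 × 12.011 = 108.099
  H: 15 × 1.008 = 15.120
  N: 1 × 14.007 = 14.007
  O: 5 × 15.999 = 79.995
Sum: 9×12.011 + 15×1.008 + 1×14.007 + 5×15.999 = 217.221 → 217.22 g/mol.

217.22 g/mol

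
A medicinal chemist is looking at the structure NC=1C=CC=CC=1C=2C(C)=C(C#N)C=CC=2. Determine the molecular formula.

Walk through each heavy atom and fill implicit hydrogens from standard valence (C 4, N 3, O 2, S 2, halogen 1):
  atom 1: N, bond orders sum to 1 (valence 3) → 2 H
  atom 2: C, bond orders sum to 4 (valence 4) → 0 H
  atom 3: C, bond orders sum to 3 (valence 4) → 1 H
  atom 4: C, bond orders sum to 3 (valence 4) → 1 H
  atom 5: C, bond orders sum to 3 (valence 4) → 1 H
  atom 6: C, bond orders sum to 3 (valence 4) → 1 H
  atom 7: C, bond orders sum to 4 (valence 4) → 0 H
  atom 8: C, bond orders sum to 4 (valence 4) → 0 H
  atom 9: C, bond orders sum to 4 (valence 4) → 0 H
  atom 10: C, bond orders sum to 1 (valence 4) → 3 H
  atom 11: C, bond orders sum to 4 (valence 4) → 0 H
  atom 12: C, bond orders sum to 4 (valence 4) → 0 H
  atom 13: N, bond orders sum to 3 (valence 3) → 0 H
  atom 14: C, bond orders sum to 3 (valence 4) → 1 H
  atom 15: C, bond orders sum to 3 (valence 4) → 1 H
  atom 16: C, bond orders sum to 3 (valence 4) → 1 H
Totals → C:14, H:12, N:2.
In Hill order: C14H12N2.

C14H12N2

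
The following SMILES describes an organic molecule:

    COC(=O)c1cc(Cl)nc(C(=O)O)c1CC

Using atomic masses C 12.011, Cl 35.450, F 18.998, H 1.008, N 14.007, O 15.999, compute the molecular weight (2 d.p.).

243.64 g/mol

First, the molecular formula is C10H10ClNO4 (counting implicit H from valence).
  C: 10 × 12.011 = 120.110
  Cl: 1 × 35.450 = 35.450
  H: 10 × 1.008 = 10.080
  N: 1 × 14.007 = 14.007
  O: 4 × 15.999 = 63.996
Sum: 10×12.011 + 1×35.450 + 10×1.008 + 1×14.007 + 4×15.999 = 243.643 → 243.64 g/mol.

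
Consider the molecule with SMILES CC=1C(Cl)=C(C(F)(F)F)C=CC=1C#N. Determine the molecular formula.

C9H5ClF3N

Walk through each heavy atom and fill implicit hydrogens from standard valence (C 4, N 3, O 2, S 2, halogen 1):
  atom 1: C, bond orders sum to 1 (valence 4) → 3 H
  atom 2: C, bond orders sum to 4 (valence 4) → 0 H
  atom 3: C, bond orders sum to 4 (valence 4) → 0 H
  atom 4: Cl (halogen, monovalent) → 0 H
  atom 5: C, bond orders sum to 4 (valence 4) → 0 H
  atom 6: C, bond orders sum to 4 (valence 4) → 0 H
  atom 7: F (halogen, monovalent) → 0 H
  atom 8: F (halogen, monovalent) → 0 H
  atom 9: F (halogen, monovalent) → 0 H
  atom 10: C, bond orders sum to 3 (valence 4) → 1 H
  atom 11: C, bond orders sum to 3 (valence 4) → 1 H
  atom 12: C, bond orders sum to 4 (valence 4) → 0 H
  atom 13: C, bond orders sum to 4 (valence 4) → 0 H
  atom 14: N, bond orders sum to 3 (valence 3) → 0 H
Totals → C:9, H:5, Cl:1, F:3, N:1.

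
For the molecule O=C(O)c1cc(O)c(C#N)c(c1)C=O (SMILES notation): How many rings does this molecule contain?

1

In SMILES, each pair of matching ring-closure digits denotes one ring-closing bond; the number of such bonds equals the number of independent rings.
Ring-closure bonds here: 1.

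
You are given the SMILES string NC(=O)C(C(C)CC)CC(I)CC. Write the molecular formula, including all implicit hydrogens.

C10H20INO

Walk through each heavy atom and fill implicit hydrogens from standard valence (C 4, N 3, O 2, S 2, halogen 1):
  atom 1: N, bond orders sum to 1 (valence 3) → 2 H
  atom 2: C, bond orders sum to 4 (valence 4) → 0 H
  atom 3: O, bond orders sum to 2 (valence 2) → 0 H
  atom 4: C, bond orders sum to 3 (valence 4) → 1 H
  atom 5: C, bond orders sum to 3 (valence 4) → 1 H
  atom 6: C, bond orders sum to 1 (valence 4) → 3 H
  atom 7: C, bond orders sum to 2 (valence 4) → 2 H
  atom 8: C, bond orders sum to 1 (valence 4) → 3 H
  atom 9: C, bond orders sum to 2 (valence 4) → 2 H
  atom 10: C, bond orders sum to 3 (valence 4) → 1 H
  atom 11: I (halogen, monovalent) → 0 H
  atom 12: C, bond orders sum to 2 (valence 4) → 2 H
  atom 13: C, bond orders sum to 1 (valence 4) → 3 H
Totals → C:10, H:20, I:1, N:1, O:1.
In Hill order: C10H20INO.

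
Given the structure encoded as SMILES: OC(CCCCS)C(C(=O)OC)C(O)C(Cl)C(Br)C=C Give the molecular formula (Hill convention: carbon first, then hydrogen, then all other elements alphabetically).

Walk through each heavy atom and fill implicit hydrogens from standard valence (C 4, N 3, O 2, S 2, halogen 1):
  atom 1: O, bond orders sum to 1 (valence 2) → 1 H
  atom 2: C, bond orders sum to 3 (valence 4) → 1 H
  atom 3: C, bond orders sum to 2 (valence 4) → 2 H
  atom 4: C, bond orders sum to 2 (valence 4) → 2 H
  atom 5: C, bond orders sum to 2 (valence 4) → 2 H
  atom 6: C, bond orders sum to 2 (valence 4) → 2 H
  atom 7: S, bond orders sum to 1 (valence 2) → 1 H
  atom 8: C, bond orders sum to 3 (valence 4) → 1 H
  atom 9: C, bond orders sum to 4 (valence 4) → 0 H
  atom 10: O, bond orders sum to 2 (valence 2) → 0 H
  atom 11: O, bond orders sum to 2 (valence 2) → 0 H
  atom 12: C, bond orders sum to 1 (valence 4) → 3 H
  atom 13: C, bond orders sum to 3 (valence 4) → 1 H
  atom 14: O, bond orders sum to 1 (valence 2) → 1 H
  atom 15: C, bond orders sum to 3 (valence 4) → 1 H
  atom 16: Cl (halogen, monovalent) → 0 H
  atom 17: C, bond orders sum to 3 (valence 4) → 1 H
  atom 18: Br (halogen, monovalent) → 0 H
  atom 19: C, bond orders sum to 3 (valence 4) → 1 H
  atom 20: C, bond orders sum to 2 (valence 4) → 2 H
Totals → C:13, H:22, Br:1, Cl:1, O:4, S:1.

C13H22BrClO4S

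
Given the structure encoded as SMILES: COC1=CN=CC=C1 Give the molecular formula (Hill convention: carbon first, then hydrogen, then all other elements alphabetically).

C6H7NO

Walk through each heavy atom and fill implicit hydrogens from standard valence (C 4, N 3, O 2, S 2, halogen 1):
  atom 1: C, bond orders sum to 1 (valence 4) → 3 H
  atom 2: O, bond orders sum to 2 (valence 2) → 0 H
  atom 3: C, bond orders sum to 4 (valence 4) → 0 H
  atom 4: C, bond orders sum to 3 (valence 4) → 1 H
  atom 5: N, bond orders sum to 3 (valence 3) → 0 H
  atom 6: C, bond orders sum to 3 (valence 4) → 1 H
  atom 7: C, bond orders sum to 3 (valence 4) → 1 H
  atom 8: C, bond orders sum to 3 (valence 4) → 1 H
Totals → C:6, H:7, N:1, O:1.
In Hill order: C6H7NO.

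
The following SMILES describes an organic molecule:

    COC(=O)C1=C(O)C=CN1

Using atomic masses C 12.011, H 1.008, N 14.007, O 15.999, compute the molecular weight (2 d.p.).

First, the molecular formula is C6H7NO3 (counting implicit H from valence).
  C: 6 × 12.011 = 72.066
  H: 7 × 1.008 = 7.056
  N: 1 × 14.007 = 14.007
  O: 3 × 15.999 = 47.997
Sum: 6×12.011 + 7×1.008 + 1×14.007 + 3×15.999 = 141.126 → 141.13 g/mol.

141.13 g/mol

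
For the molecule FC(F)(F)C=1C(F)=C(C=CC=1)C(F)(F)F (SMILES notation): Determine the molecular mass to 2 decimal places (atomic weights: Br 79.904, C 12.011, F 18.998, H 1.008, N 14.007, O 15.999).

232.10 g/mol

First, the molecular formula is C8H3F7 (counting implicit H from valence).
  C: 8 × 12.011 = 96.088
  F: 7 × 18.998 = 132.986
  H: 3 × 1.008 = 3.024
Sum: 8×12.011 + 7×18.998 + 3×1.008 = 232.098 → 232.10 g/mol.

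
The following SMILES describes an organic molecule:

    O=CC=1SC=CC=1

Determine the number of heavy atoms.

Every atom symbol written in the SMILES (organic subset) is one heavy atom; implicit H are not written.
Heavy atoms by element → C:5, O:1, S:1.
Total: 7.

7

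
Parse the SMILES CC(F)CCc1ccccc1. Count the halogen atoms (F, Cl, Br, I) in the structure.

1

Halogen atoms appear at heavy-atom position 3 (1×F).
Halogen count: 1.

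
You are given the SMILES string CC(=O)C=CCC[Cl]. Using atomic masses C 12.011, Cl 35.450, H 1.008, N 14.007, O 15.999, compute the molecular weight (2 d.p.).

132.59 g/mol

First, the molecular formula is C6H9ClO (counting implicit H from valence).
  C: 6 × 12.011 = 72.066
  Cl: 1 × 35.450 = 35.450
  H: 9 × 1.008 = 9.072
  O: 1 × 15.999 = 15.999
Sum: 6×12.011 + 1×35.450 + 9×1.008 + 1×15.999 = 132.587 → 132.59 g/mol.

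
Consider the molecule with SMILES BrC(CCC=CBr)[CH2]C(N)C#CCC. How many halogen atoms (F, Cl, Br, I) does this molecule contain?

Halogen atoms appear at heavy-atom positions 1, 7 (2×Br).
Other groups present: 1 alkene, 1 alkyne, 1 primary amine.
Halogen count: 2.

2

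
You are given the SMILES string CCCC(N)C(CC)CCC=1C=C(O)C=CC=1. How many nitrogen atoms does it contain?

Scan the SMILES for N atoms (remember two-letter symbols like Cl and Br are single atoms).
Nitrogen count: 1.

1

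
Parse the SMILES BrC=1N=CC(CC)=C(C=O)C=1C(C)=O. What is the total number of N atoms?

1

Scan the SMILES for N atoms (remember two-letter symbols like Cl and Br are single atoms).
Nitrogen count: 1.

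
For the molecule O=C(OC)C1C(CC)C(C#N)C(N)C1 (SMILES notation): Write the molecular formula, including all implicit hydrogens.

Walk through each heavy atom and fill implicit hydrogens from standard valence (C 4, N 3, O 2, S 2, halogen 1):
  atom 1: O, bond orders sum to 2 (valence 2) → 0 H
  atom 2: C, bond orders sum to 4 (valence 4) → 0 H
  atom 3: O, bond orders sum to 2 (valence 2) → 0 H
  atom 4: C, bond orders sum to 1 (valence 4) → 3 H
  atom 5: C, bond orders sum to 3 (valence 4) → 1 H
  atom 6: C, bond orders sum to 3 (valence 4) → 1 H
  atom 7: C, bond orders sum to 2 (valence 4) → 2 H
  atom 8: C, bond orders sum to 1 (valence 4) → 3 H
  atom 9: C, bond orders sum to 3 (valence 4) → 1 H
  atom 10: C, bond orders sum to 4 (valence 4) → 0 H
  atom 11: N, bond orders sum to 3 (valence 3) → 0 H
  atom 12: C, bond orders sum to 3 (valence 4) → 1 H
  atom 13: N, bond orders sum to 1 (valence 3) → 2 H
  atom 14: C, bond orders sum to 2 (valence 4) → 2 H
Totals → C:10, H:16, N:2, O:2.

C10H16N2O2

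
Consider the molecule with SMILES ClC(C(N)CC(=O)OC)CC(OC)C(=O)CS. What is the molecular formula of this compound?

Walk through each heavy atom and fill implicit hydrogens from standard valence (C 4, N 3, O 2, S 2, halogen 1):
  atom 1: Cl (halogen, monovalent) → 0 H
  atom 2: C, bond orders sum to 3 (valence 4) → 1 H
  atom 3: C, bond orders sum to 3 (valence 4) → 1 H
  atom 4: N, bond orders sum to 1 (valence 3) → 2 H
  atom 5: C, bond orders sum to 2 (valence 4) → 2 H
  atom 6: C, bond orders sum to 4 (valence 4) → 0 H
  atom 7: O, bond orders sum to 2 (valence 2) → 0 H
  atom 8: O, bond orders sum to 2 (valence 2) → 0 H
  atom 9: C, bond orders sum to 1 (valence 4) → 3 H
  atom 10: C, bond orders sum to 2 (valence 4) → 2 H
  atom 11: C, bond orders sum to 3 (valence 4) → 1 H
  atom 12: O, bond orders sum to 2 (valence 2) → 0 H
  atom 13: C, bond orders sum to 1 (valence 4) → 3 H
  atom 14: C, bond orders sum to 4 (valence 4) → 0 H
  atom 15: O, bond orders sum to 2 (valence 2) → 0 H
  atom 16: C, bond orders sum to 2 (valence 4) → 2 H
  atom 17: S, bond orders sum to 1 (valence 2) → 1 H
Totals → C:10, H:18, Cl:1, N:1, O:4, S:1.

C10H18ClNO4S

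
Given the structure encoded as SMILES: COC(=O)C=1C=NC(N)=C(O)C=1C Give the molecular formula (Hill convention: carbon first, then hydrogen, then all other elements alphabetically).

C8H10N2O3

Walk through each heavy atom and fill implicit hydrogens from standard valence (C 4, N 3, O 2, S 2, halogen 1):
  atom 1: C, bond orders sum to 1 (valence 4) → 3 H
  atom 2: O, bond orders sum to 2 (valence 2) → 0 H
  atom 3: C, bond orders sum to 4 (valence 4) → 0 H
  atom 4: O, bond orders sum to 2 (valence 2) → 0 H
  atom 5: C, bond orders sum to 4 (valence 4) → 0 H
  atom 6: C, bond orders sum to 3 (valence 4) → 1 H
  atom 7: N, bond orders sum to 3 (valence 3) → 0 H
  atom 8: C, bond orders sum to 4 (valence 4) → 0 H
  atom 9: N, bond orders sum to 1 (valence 3) → 2 H
  atom 10: C, bond orders sum to 4 (valence 4) → 0 H
  atom 11: O, bond orders sum to 1 (valence 2) → 1 H
  atom 12: C, bond orders sum to 4 (valence 4) → 0 H
  atom 13: C, bond orders sum to 1 (valence 4) → 3 H
Totals → C:8, H:10, N:2, O:3.
In Hill order: C8H10N2O3.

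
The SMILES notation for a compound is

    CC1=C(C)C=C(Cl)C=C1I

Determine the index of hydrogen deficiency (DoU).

Molecular formula: C8H8ClI.
DoU = (2C + 2 + N − H − X) / 2, where X is the halogen count and O/S are ignored.
    = (2·8 + 2 + 0 − 8 − 2) / 2 = 8 / 2 = 4.

4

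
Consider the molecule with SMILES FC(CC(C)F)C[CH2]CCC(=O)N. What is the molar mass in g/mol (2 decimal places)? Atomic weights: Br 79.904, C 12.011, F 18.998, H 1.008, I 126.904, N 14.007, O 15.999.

193.24 g/mol

First, the molecular formula is C9H17F2NO (counting implicit H from valence).
  C: 9 × 12.011 = 108.099
  F: 2 × 18.998 = 37.996
  H: 17 × 1.008 = 17.136
  N: 1 × 14.007 = 14.007
  O: 1 × 15.999 = 15.999
Sum: 9×12.011 + 2×18.998 + 17×1.008 + 1×14.007 + 1×15.999 = 193.237 → 193.24 g/mol.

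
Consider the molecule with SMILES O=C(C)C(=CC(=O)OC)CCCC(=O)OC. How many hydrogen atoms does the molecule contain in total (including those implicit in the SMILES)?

Walk through each heavy atom and fill implicit hydrogens from standard valence (C 4, N 3, O 2, S 2, halogen 1):
  atom 1: O, bond orders sum to 2 (valence 2) → 0 H
  atom 2: C, bond orders sum to 4 (valence 4) → 0 H
  atom 3: C, bond orders sum to 1 (valence 4) → 3 H
  atom 4: C, bond orders sum to 4 (valence 4) → 0 H
  atom 5: C, bond orders sum to 3 (valence 4) → 1 H
  atom 6: C, bond orders sum to 4 (valence 4) → 0 H
  atom 7: O, bond orders sum to 2 (valence 2) → 0 H
  atom 8: O, bond orders sum to 2 (valence 2) → 0 H
  atom 9: C, bond orders sum to 1 (valence 4) → 3 H
  atom 10: C, bond orders sum to 2 (valence 4) → 2 H
  atom 11: C, bond orders sum to 2 (valence 4) → 2 H
  atom 12: C, bond orders sum to 2 (valence 4) → 2 H
  atom 13: C, bond orders sum to 4 (valence 4) → 0 H
  atom 14: O, bond orders sum to 2 (valence 2) → 0 H
  atom 15: O, bond orders sum to 2 (valence 2) → 0 H
  atom 16: C, bond orders sum to 1 (valence 4) → 3 H
Total hydrogens: 16.

16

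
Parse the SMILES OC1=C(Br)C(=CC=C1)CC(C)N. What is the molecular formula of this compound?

Walk through each heavy atom and fill implicit hydrogens from standard valence (C 4, N 3, O 2, S 2, halogen 1):
  atom 1: O, bond orders sum to 1 (valence 2) → 1 H
  atom 2: C, bond orders sum to 4 (valence 4) → 0 H
  atom 3: C, bond orders sum to 4 (valence 4) → 0 H
  atom 4: Br (halogen, monovalent) → 0 H
  atom 5: C, bond orders sum to 4 (valence 4) → 0 H
  atom 6: C, bond orders sum to 3 (valence 4) → 1 H
  atom 7: C, bond orders sum to 3 (valence 4) → 1 H
  atom 8: C, bond orders sum to 3 (valence 4) → 1 H
  atom 9: C, bond orders sum to 2 (valence 4) → 2 H
  atom 10: C, bond orders sum to 3 (valence 4) → 1 H
  atom 11: C, bond orders sum to 1 (valence 4) → 3 H
  atom 12: N, bond orders sum to 1 (valence 3) → 2 H
Totals → C:9, H:12, Br:1, N:1, O:1.
In Hill order: C9H12BrNO.

C9H12BrNO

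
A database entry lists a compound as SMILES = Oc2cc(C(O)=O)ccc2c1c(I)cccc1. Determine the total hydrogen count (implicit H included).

Walk through each heavy atom and fill implicit hydrogens from standard valence (C 4, N 3, O 2, S 2, halogen 1); for lowercase aromatic atoms, an aromatic c carries 1 H when it has two neighbours and 0 H with three, and aromatic n carries 0 H:
  atom 1: O, bond orders sum to 1 (valence 2) → 1 H
  atom 2: aromatic c, 3 neighbours → 0 H
  atom 3: aromatic c, 2 neighbours → 1 H
  atom 4: aromatic c, 3 neighbours → 0 H
  atom 5: C, bond orders sum to 4 (valence 4) → 0 H
  atom 6: O, bond orders sum to 1 (valence 2) → 1 H
  atom 7: O, bond orders sum to 2 (valence 2) → 0 H
  atom 8: aromatic c, 2 neighbours → 1 H
  atom 9: aromatic c, 2 neighbours → 1 H
  atom 10: aromatic c, 3 neighbours → 0 H
  atom 11: aromatic c, 3 neighbours → 0 H
  atom 12: aromatic c, 3 neighbours → 0 H
  atom 13: I (halogen, monovalent) → 0 H
  atom 14: aromatic c, 2 neighbours → 1 H
  atom 15: aromatic c, 2 neighbours → 1 H
  atom 16: aromatic c, 2 neighbours → 1 H
  atom 17: aromatic c, 2 neighbours → 1 H
Total hydrogens: 9.

9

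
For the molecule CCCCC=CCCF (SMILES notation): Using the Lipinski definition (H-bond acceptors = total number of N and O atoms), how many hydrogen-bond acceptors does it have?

0

N atoms: 0; O atoms: 0.
Lipinski HBA = 0 + 0 = 0.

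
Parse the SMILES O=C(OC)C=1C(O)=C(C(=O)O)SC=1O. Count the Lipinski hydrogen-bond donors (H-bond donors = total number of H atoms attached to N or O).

Donors: find every N or O and count the H atoms it carries.
  atom 1 (O): bond orders sum to 2 → 0 H
  atom 3 (O): bond orders sum to 2 → 0 H
  atom 7 (O): bond orders sum to 1 → 1 H
  atom 10 (O): bond orders sum to 2 → 0 H
  atom 11 (O): bond orders sum to 1 → 1 H
  atom 14 (O): bond orders sum to 1 → 1 H
Lipinski HBD = 3.

3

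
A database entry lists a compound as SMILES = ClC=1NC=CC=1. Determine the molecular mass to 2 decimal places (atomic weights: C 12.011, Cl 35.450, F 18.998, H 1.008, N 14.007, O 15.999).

First, the molecular formula is C4H4ClN (counting implicit H from valence).
  C: 4 × 12.011 = 48.044
  Cl: 1 × 35.450 = 35.450
  H: 4 × 1.008 = 4.032
  N: 1 × 14.007 = 14.007
Sum: 4×12.011 + 1×35.450 + 4×1.008 + 1×14.007 = 101.533 → 101.53 g/mol.

101.53 g/mol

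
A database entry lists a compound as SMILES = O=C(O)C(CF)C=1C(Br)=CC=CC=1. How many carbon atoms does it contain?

9

Count every carbon token in the SMILES (each C, including those in ring-closure positions and inside branches).
Carbon count: 9.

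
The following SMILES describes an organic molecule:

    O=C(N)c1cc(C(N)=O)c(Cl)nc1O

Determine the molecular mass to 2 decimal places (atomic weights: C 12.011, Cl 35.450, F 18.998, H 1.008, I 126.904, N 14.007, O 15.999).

First, the molecular formula is C7H6ClN3O3 (counting implicit H from valence).
  C: 7 × 12.011 = 84.077
  Cl: 1 × 35.450 = 35.450
  H: 6 × 1.008 = 6.048
  N: 3 × 14.007 = 42.021
  O: 3 × 15.999 = 47.997
Sum: 7×12.011 + 1×35.450 + 6×1.008 + 3×14.007 + 3×15.999 = 215.593 → 215.59 g/mol.

215.59 g/mol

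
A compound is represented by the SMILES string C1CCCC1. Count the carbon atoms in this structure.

Count every carbon token in the SMILES (each C, including those in ring-closure positions and inside branches).
Carbon count: 5.

5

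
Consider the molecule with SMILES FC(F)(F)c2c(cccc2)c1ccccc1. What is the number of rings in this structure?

2

In SMILES, each pair of matching ring-closure digits denotes one ring-closing bond; the number of such bonds equals the number of independent rings.
Ring-closure bonds here: 2.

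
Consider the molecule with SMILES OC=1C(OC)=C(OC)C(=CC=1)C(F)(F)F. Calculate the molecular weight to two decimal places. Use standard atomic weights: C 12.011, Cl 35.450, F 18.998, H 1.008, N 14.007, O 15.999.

First, the molecular formula is C9H9F3O3 (counting implicit H from valence).
  C: 9 × 12.011 = 108.099
  F: 3 × 18.998 = 56.994
  H: 9 × 1.008 = 9.072
  O: 3 × 15.999 = 47.997
Sum: 9×12.011 + 3×18.998 + 9×1.008 + 3×15.999 = 222.162 → 222.16 g/mol.

222.16 g/mol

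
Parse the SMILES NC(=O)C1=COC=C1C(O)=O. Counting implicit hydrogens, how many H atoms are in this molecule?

5

Walk through each heavy atom and fill implicit hydrogens from standard valence (C 4, N 3, O 2, S 2, halogen 1):
  atom 1: N, bond orders sum to 1 (valence 3) → 2 H
  atom 2: C, bond orders sum to 4 (valence 4) → 0 H
  atom 3: O, bond orders sum to 2 (valence 2) → 0 H
  atom 4: C, bond orders sum to 4 (valence 4) → 0 H
  atom 5: C, bond orders sum to 3 (valence 4) → 1 H
  atom 6: O, bond orders sum to 2 (valence 2) → 0 H
  atom 7: C, bond orders sum to 3 (valence 4) → 1 H
  atom 8: C, bond orders sum to 4 (valence 4) → 0 H
  atom 9: C, bond orders sum to 4 (valence 4) → 0 H
  atom 10: O, bond orders sum to 1 (valence 2) → 1 H
  atom 11: O, bond orders sum to 2 (valence 2) → 0 H
Total hydrogens: 5.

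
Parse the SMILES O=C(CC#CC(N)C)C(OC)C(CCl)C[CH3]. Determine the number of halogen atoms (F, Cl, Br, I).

1

Halogen atoms appear at heavy-atom position 14 (1×Cl).
Other groups present: 1 alkyne, 1 ether, 1 ketone, 1 primary amine.
Halogen count: 1.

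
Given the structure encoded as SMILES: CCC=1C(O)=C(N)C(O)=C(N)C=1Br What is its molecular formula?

Walk through each heavy atom and fill implicit hydrogens from standard valence (C 4, N 3, O 2, S 2, halogen 1):
  atom 1: C, bond orders sum to 1 (valence 4) → 3 H
  atom 2: C, bond orders sum to 2 (valence 4) → 2 H
  atom 3: C, bond orders sum to 4 (valence 4) → 0 H
  atom 4: C, bond orders sum to 4 (valence 4) → 0 H
  atom 5: O, bond orders sum to 1 (valence 2) → 1 H
  atom 6: C, bond orders sum to 4 (valence 4) → 0 H
  atom 7: N, bond orders sum to 1 (valence 3) → 2 H
  atom 8: C, bond orders sum to 4 (valence 4) → 0 H
  atom 9: O, bond orders sum to 1 (valence 2) → 1 H
  atom 10: C, bond orders sum to 4 (valence 4) → 0 H
  atom 11: N, bond orders sum to 1 (valence 3) → 2 H
  atom 12: C, bond orders sum to 4 (valence 4) → 0 H
  atom 13: Br (halogen, monovalent) → 0 H
Totals → C:8, H:11, Br:1, N:2, O:2.

C8H11BrN2O2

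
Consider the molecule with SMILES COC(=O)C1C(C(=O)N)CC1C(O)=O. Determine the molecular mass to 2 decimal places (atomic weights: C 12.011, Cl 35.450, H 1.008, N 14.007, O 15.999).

First, the molecular formula is C8H11NO5 (counting implicit H from valence).
  C: 8 × 12.011 = 96.088
  H: 11 × 1.008 = 11.088
  N: 1 × 14.007 = 14.007
  O: 5 × 15.999 = 79.995
Sum: 8×12.011 + 11×1.008 + 1×14.007 + 5×15.999 = 201.178 → 201.18 g/mol.

201.18 g/mol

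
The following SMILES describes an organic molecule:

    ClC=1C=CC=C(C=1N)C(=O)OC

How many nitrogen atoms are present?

1

Scan the SMILES for N atoms (remember two-letter symbols like Cl and Br are single atoms).
Nitrogen count: 1.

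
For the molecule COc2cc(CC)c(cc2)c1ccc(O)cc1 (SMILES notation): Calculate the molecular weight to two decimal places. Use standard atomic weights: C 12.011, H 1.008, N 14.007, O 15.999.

228.29 g/mol

First, the molecular formula is C15H16O2 (counting implicit H from valence).
  C: 15 × 12.011 = 180.165
  H: 16 × 1.008 = 16.128
  O: 2 × 15.999 = 31.998
Sum: 15×12.011 + 16×1.008 + 2×15.999 = 228.291 → 228.29 g/mol.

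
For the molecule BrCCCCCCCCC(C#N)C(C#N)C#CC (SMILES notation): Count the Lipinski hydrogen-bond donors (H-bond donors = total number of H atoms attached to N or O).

0

Donors: find every N or O and count the H atoms it carries.
  atom 12 (N): bond orders sum to 3 → 0 H
  atom 15 (N): bond orders sum to 3 → 0 H
Lipinski HBD = 0.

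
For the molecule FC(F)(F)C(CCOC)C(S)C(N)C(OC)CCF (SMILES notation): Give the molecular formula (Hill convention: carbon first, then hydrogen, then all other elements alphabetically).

Walk through each heavy atom and fill implicit hydrogens from standard valence (C 4, N 3, O 2, S 2, halogen 1):
  atom 1: F (halogen, monovalent) → 0 H
  atom 2: C, bond orders sum to 4 (valence 4) → 0 H
  atom 3: F (halogen, monovalent) → 0 H
  atom 4: F (halogen, monovalent) → 0 H
  atom 5: C, bond orders sum to 3 (valence 4) → 1 H
  atom 6: C, bond orders sum to 2 (valence 4) → 2 H
  atom 7: C, bond orders sum to 2 (valence 4) → 2 H
  atom 8: O, bond orders sum to 2 (valence 2) → 0 H
  atom 9: C, bond orders sum to 1 (valence 4) → 3 H
  atom 10: C, bond orders sum to 3 (valence 4) → 1 H
  atom 11: S, bond orders sum to 1 (valence 2) → 1 H
  atom 12: C, bond orders sum to 3 (valence 4) → 1 H
  atom 13: N, bond orders sum to 1 (valence 3) → 2 H
  atom 14: C, bond orders sum to 3 (valence 4) → 1 H
  atom 15: O, bond orders sum to 2 (valence 2) → 0 H
  atom 16: C, bond orders sum to 1 (valence 4) → 3 H
  atom 17: C, bond orders sum to 2 (valence 4) → 2 H
  atom 18: C, bond orders sum to 2 (valence 4) → 2 H
  atom 19: F (halogen, monovalent) → 0 H
Totals → C:11, H:21, F:4, N:1, O:2, S:1.
In Hill order: C11H21F4NO2S.

C11H21F4NO2S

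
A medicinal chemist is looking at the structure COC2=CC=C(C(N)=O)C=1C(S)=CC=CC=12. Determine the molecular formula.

C12H11NO2S

Walk through each heavy atom and fill implicit hydrogens from standard valence (C 4, N 3, O 2, S 2, halogen 1):
  atom 1: C, bond orders sum to 1 (valence 4) → 3 H
  atom 2: O, bond orders sum to 2 (valence 2) → 0 H
  atom 3: C, bond orders sum to 4 (valence 4) → 0 H
  atom 4: C, bond orders sum to 3 (valence 4) → 1 H
  atom 5: C, bond orders sum to 3 (valence 4) → 1 H
  atom 6: C, bond orders sum to 4 (valence 4) → 0 H
  atom 7: C, bond orders sum to 4 (valence 4) → 0 H
  atom 8: N, bond orders sum to 1 (valence 3) → 2 H
  atom 9: O, bond orders sum to 2 (valence 2) → 0 H
  atom 10: C, bond orders sum to 4 (valence 4) → 0 H
  atom 11: C, bond orders sum to 4 (valence 4) → 0 H
  atom 12: S, bond orders sum to 1 (valence 2) → 1 H
  atom 13: C, bond orders sum to 3 (valence 4) → 1 H
  atom 14: C, bond orders sum to 3 (valence 4) → 1 H
  atom 15: C, bond orders sum to 3 (valence 4) → 1 H
  atom 16: C, bond orders sum to 4 (valence 4) → 0 H
Totals → C:12, H:11, N:1, O:2, S:1.
In Hill order: C12H11NO2S.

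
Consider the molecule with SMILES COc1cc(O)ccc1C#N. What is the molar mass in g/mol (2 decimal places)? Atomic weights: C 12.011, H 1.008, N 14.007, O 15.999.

149.15 g/mol

First, the molecular formula is C8H7NO2 (counting implicit H from valence).
  C: 8 × 12.011 = 96.088
  H: 7 × 1.008 = 7.056
  N: 1 × 14.007 = 14.007
  O: 2 × 15.999 = 31.998
Sum: 8×12.011 + 7×1.008 + 1×14.007 + 2×15.999 = 149.149 → 149.15 g/mol.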